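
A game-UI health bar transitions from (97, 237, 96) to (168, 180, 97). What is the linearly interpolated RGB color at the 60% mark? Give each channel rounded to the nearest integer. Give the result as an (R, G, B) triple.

60% corresponds to t = 0.6.
R = 97 + 0.6 × (168 − 97) = 97 + 0.6 × 71 = 139.6 → 140
G = 237 + 0.6 × (180 − 237) = 237 + 0.6 × -57 = 202.8 → 203
B = 96 + 0.6 × (97 − 96) = 96 + 0.6 × 1 = 96.6 → 97
So the blended color is (140, 203, 97), about #8ccb61.

(140, 203, 97)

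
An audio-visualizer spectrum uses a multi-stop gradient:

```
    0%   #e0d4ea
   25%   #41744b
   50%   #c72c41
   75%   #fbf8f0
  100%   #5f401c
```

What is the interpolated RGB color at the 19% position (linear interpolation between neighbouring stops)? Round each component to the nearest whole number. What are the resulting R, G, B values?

(103, 139, 113)

19% lies between the 0% and 25% stops, so the local fraction is t = (19 − 0)/(25 − 0) = 19/25 ≈ 0.76.
#e0d4ea → (224, 212, 234); #41744b → (65, 116, 75).
R = 224 + 0.76 × (65 − 224) = 103.16 → 103
G = 212 + 0.76 × (116 − 212) = 139.04 → 139
B = 234 + 0.76 × (75 − 234) = 113.16 → 113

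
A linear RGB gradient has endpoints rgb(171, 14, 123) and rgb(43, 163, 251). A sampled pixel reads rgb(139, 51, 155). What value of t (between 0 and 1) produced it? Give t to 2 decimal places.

0.25

Invert the lerp on the G channel (largest span, 149): t = (51 − 14) / (163 − 14) = 37/149 = 0.24832.
Check on R: (139 − 171)/(43 − 171) = 0.25 ✓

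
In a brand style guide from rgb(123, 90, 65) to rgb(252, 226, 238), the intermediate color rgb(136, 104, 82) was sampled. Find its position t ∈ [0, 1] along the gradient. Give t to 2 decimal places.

Invert the lerp on the B channel (largest span, 173): t = (82 − 65) / (238 − 65) = 17/173 = 0.098266.
Check on R: (136 − 123)/(252 − 123) = 0.1008 ✓

0.10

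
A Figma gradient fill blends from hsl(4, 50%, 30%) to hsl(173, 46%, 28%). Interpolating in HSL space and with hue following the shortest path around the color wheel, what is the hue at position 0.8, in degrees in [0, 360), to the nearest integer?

139

Hue arc: Δh = 173 − 4 = 169° (|Δh| ≤ 180, already the shorter path).
H = 4 + 0.8 × (169) = 139.2 → 139°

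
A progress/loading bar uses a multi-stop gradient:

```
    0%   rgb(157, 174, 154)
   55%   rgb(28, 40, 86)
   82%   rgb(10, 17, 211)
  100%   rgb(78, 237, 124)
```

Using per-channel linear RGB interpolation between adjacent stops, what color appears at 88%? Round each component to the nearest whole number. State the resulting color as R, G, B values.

88% lies between the 82% and 100% stops, so the local fraction is t = (88 − 82)/(100 − 82) = 6/18 ≈ 0.3333.
R = 10 + 0.3333 × (78 − 10) = 32.664 → 33
G = 17 + 0.3333 × (237 − 17) = 90.326 → 90
B = 211 + 0.3333 × (124 − 211) = 182.003 → 182

(33, 90, 182)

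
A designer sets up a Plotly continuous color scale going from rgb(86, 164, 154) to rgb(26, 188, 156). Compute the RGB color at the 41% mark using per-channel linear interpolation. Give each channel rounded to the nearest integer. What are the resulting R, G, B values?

41% corresponds to t = 0.41.
R = 86 + 0.41 × (26 − 86) = 86 + 0.41 × -60 = 61.4 → 61
G = 164 + 0.41 × (188 − 164) = 164 + 0.41 × 24 = 173.84 → 174
B = 154 + 0.41 × (156 − 154) = 154 + 0.41 × 2 = 154.82 → 155
So the blended color is (61, 174, 155), about #3dae9b.

(61, 174, 155)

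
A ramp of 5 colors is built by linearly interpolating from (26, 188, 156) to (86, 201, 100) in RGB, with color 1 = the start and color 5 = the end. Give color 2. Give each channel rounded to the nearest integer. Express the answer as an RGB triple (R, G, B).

With 5 swatches and endpoints inclusive, swatch 2 sits at t = (2 − 1)/(5 − 1) = 1/4 ≈ 0.25.
R = 26 + 0.25 × (86 − 26) = 41 → 41
G = 188 + 0.25 × (201 − 188) = 191.25 → 191
B = 156 + 0.25 × (100 − 156) = 142 → 142

(41, 191, 142)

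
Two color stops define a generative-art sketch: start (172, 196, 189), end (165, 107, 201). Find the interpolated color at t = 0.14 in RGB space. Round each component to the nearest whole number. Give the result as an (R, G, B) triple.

(171, 184, 191)

R = 172 + 0.14 × (165 − 172) = 172 + 0.14 × -7 = 171.02 → 171
G = 196 + 0.14 × (107 − 196) = 196 + 0.14 × -89 = 183.54 → 184
B = 189 + 0.14 × (201 − 189) = 189 + 0.14 × 12 = 190.68 → 191
So the blended color is (171, 184, 191), about #abb8bf.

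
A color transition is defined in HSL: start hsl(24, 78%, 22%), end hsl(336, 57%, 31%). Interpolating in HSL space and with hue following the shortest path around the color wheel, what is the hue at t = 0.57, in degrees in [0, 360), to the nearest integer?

Hue: 336 − 24 = 312°, but |312| > 180 so the shorter arc goes the other way: Δh = 312 − 360 = -48°.
H = 24 + 0.57 × (-48) = -3.36 → -3 → -3 mod 360 = 357°

357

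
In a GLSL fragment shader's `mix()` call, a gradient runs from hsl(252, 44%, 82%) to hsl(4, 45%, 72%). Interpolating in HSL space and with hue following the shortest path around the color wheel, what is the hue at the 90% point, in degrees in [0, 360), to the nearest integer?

353

Hue: 4 − 252 = -248°, but |-248| > 180 so the shorter arc goes the other way: Δh = -248 + 360 = 112°.
H = 252 + 0.9 × (112) = 352.8 → 353°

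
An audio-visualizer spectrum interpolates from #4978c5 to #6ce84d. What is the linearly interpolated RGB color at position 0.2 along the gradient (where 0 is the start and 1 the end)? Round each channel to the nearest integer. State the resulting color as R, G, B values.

(80, 142, 173)

#4978c5 → (73, 120, 197); #6ce84d → (108, 232, 77).
R = 73 + 0.2 × (108 − 73) = 73 + 0.2 × 35 = 80 → 80
G = 120 + 0.2 × (232 − 120) = 120 + 0.2 × 112 = 142.4 → 142
B = 197 + 0.2 × (77 − 197) = 197 + 0.2 × -120 = 173 → 173
So the blended color is (80, 142, 173), about #508ead.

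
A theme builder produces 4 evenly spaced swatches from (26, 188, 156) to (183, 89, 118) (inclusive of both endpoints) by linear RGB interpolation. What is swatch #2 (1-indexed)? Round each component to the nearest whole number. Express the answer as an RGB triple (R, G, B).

With 4 swatches and endpoints inclusive, swatch 2 sits at t = (2 − 1)/(4 − 1) = 1/3 ≈ 0.3333.
R = 26 + 0.3333 × (183 − 26) = 78.328 → 78
G = 188 + 0.3333 × (89 − 188) = 155.003 → 155
B = 156 + 0.3333 × (118 − 156) = 143.335 → 143

(78, 155, 143)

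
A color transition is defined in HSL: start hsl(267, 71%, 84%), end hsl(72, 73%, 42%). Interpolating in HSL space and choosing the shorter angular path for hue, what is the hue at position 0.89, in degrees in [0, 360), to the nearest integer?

Hue: 72 − 267 = -195°, but |-195| > 180 so the shorter arc goes the other way: Δh = -195 + 360 = 165°.
H = 267 + 0.89 × (165) = 413.85 → 414 → 414 mod 360 = 54°

54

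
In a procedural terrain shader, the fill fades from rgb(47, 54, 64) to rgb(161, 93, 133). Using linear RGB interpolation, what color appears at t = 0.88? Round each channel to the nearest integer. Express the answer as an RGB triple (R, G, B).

(147, 88, 125)

R = 47 + 0.88 × (161 − 47) = 47 + 0.88 × 114 = 147.32 → 147
G = 54 + 0.88 × (93 − 54) = 54 + 0.88 × 39 = 88.32 → 88
B = 64 + 0.88 × (133 − 64) = 64 + 0.88 × 69 = 124.72 → 125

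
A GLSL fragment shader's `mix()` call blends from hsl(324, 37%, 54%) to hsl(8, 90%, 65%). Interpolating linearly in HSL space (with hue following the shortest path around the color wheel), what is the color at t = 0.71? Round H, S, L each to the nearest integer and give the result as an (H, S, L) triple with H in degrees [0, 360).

(355, 75, 62)

Hue: 8 − 324 = -316°, but |-316| > 180 so the shorter arc goes the other way: Δh = -316 + 360 = 44°.
H = 324 + 0.71 × (44) = 355.24 → 355°
S = 37 + 0.71 × (90 − 37) = 74.63 → 75%
L = 54 + 0.71 × (65 − 54) = 61.81 → 62%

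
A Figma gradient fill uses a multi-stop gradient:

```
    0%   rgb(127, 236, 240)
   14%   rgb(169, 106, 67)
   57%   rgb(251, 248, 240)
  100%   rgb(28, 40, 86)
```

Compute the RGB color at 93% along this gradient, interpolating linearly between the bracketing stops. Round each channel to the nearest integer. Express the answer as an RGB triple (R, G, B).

(64, 74, 111)

93% lies between the 57% and 100% stops, so the local fraction is t = (93 − 57)/(100 − 57) = 36/43 ≈ 0.8372.
R = 251 + 0.8372 × (28 − 251) = 64.304 → 64
G = 248 + 0.8372 × (40 − 248) = 73.862 → 74
B = 240 + 0.8372 × (86 − 240) = 111.071 → 111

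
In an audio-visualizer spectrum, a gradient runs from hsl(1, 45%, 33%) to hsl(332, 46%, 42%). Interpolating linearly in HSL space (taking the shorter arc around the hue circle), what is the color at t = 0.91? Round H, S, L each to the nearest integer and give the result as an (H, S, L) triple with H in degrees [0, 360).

(335, 46, 41)

Hue: 332 − 1 = 331°, but |331| > 180 so the shorter arc goes the other way: Δh = 331 − 360 = -29°.
H = 1 + 0.91 × (-29) = -25.39 → -25 → -25 mod 360 = 335°
S = 45 + 0.91 × (46 − 45) = 45.91 → 46%
L = 33 + 0.91 × (42 − 33) = 41.19 → 41%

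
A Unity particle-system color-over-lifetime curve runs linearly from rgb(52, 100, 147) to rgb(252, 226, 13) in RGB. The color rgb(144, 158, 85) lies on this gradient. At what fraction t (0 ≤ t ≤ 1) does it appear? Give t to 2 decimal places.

Invert the lerp on the R channel (largest span, 200): t = (144 − 52) / (252 − 52) = 92/200 = 0.46.
Check on G: (158 − 100)/(226 − 100) = 0.4603 ✓

0.46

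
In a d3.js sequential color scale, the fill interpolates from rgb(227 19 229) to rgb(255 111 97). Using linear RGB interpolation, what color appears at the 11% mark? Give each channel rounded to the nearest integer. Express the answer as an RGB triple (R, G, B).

(230, 29, 214)

11% corresponds to t = 0.11.
R = 227 + 0.11 × (255 − 227) = 227 + 0.11 × 28 = 230.08 → 230
G = 19 + 0.11 × (111 − 19) = 19 + 0.11 × 92 = 29.12 → 29
B = 229 + 0.11 × (97 − 229) = 229 + 0.11 × -132 = 214.48 → 214
So the blended color is (230, 29, 214), about #e61dd6.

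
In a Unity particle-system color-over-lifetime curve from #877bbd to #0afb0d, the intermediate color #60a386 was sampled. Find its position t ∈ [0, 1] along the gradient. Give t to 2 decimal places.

Invert the lerp on the B channel (largest span, 176): t = (134 − 189) / (13 − 189) = -55/-176 = 0.3125.
Check on R: (96 − 135)/(10 − 135) = 0.312 ✓

0.31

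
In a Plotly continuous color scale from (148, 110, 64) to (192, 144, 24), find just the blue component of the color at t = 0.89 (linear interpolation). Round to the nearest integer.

B = 64 + 0.89 × (24 − 64) = 28.4 → 28

28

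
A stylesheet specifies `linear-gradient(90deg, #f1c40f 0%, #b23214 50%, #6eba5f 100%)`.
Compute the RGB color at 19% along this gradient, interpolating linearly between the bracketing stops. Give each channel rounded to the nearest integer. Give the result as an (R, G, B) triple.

(217, 141, 17)

19% lies between the 0% and 50% stops, so the local fraction is t = (19 − 0)/(50 − 0) = 19/50 ≈ 0.38.
#f1c40f → (241, 196, 15); #b23214 → (178, 50, 20).
R = 241 + 0.38 × (178 − 241) = 217.06 → 217
G = 196 + 0.38 × (50 − 196) = 140.52 → 141
B = 15 + 0.38 × (20 − 15) = 16.9 → 17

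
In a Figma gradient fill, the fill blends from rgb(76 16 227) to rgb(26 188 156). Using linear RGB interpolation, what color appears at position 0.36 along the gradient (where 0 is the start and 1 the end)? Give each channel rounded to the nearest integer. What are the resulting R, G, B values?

(58, 78, 201)

R = 76 + 0.36 × (26 − 76) = 76 + 0.36 × -50 = 58 → 58
G = 16 + 0.36 × (188 − 16) = 16 + 0.36 × 172 = 77.92 → 78
B = 227 + 0.36 × (156 − 227) = 227 + 0.36 × -71 = 201.44 → 201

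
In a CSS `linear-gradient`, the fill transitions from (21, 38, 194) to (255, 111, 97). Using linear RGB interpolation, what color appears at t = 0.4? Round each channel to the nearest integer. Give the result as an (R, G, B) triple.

(115, 67, 155)

R = 21 + 0.4 × (255 − 21) = 21 + 0.4 × 234 = 114.6 → 115
G = 38 + 0.4 × (111 − 38) = 38 + 0.4 × 73 = 67.2 → 67
B = 194 + 0.4 × (97 − 194) = 194 + 0.4 × -97 = 155.2 → 155
So the blended color is (115, 67, 155), about #73439b.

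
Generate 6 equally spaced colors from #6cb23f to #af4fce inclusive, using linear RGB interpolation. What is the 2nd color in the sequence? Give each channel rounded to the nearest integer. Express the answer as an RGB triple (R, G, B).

With 6 swatches and endpoints inclusive, swatch 2 sits at t = (2 − 1)/(6 − 1) = 1/5 ≈ 0.2.
#6cb23f → (108, 178, 63); #af4fce → (175, 79, 206).
R = 108 + 0.2 × (175 − 108) = 121.4 → 121
G = 178 + 0.2 × (79 − 178) = 158.2 → 158
B = 63 + 0.2 × (206 − 63) = 91.6 → 92

(121, 158, 92)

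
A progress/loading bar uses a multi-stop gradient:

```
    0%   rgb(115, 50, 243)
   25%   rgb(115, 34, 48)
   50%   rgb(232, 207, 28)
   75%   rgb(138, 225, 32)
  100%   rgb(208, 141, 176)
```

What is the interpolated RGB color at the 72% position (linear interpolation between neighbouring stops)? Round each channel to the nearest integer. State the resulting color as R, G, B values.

(149, 223, 32)

72% lies between the 50% and 75% stops, so the local fraction is t = (72 − 50)/(75 − 50) = 22/25 ≈ 0.88.
R = 232 + 0.88 × (138 − 232) = 149.28 → 149
G = 207 + 0.88 × (225 − 207) = 222.84 → 223
B = 28 + 0.88 × (32 − 28) = 31.52 → 32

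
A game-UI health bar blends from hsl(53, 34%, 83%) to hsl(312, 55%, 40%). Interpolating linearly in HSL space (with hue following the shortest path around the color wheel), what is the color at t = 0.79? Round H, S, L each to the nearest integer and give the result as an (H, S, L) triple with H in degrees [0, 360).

Hue: 312 − 53 = 259°, but |259| > 180 so the shorter arc goes the other way: Δh = 259 − 360 = -101°.
H = 53 + 0.79 × (-101) = -26.79 → -27 → -27 mod 360 = 333°
S = 34 + 0.79 × (55 − 34) = 50.59 → 51%
L = 83 + 0.79 × (40 − 83) = 49.03 → 49%

(333, 51, 49)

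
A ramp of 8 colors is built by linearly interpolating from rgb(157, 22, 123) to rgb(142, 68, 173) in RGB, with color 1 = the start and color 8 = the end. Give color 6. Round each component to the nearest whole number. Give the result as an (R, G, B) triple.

(146, 55, 159)

With 8 swatches and endpoints inclusive, swatch 6 sits at t = (6 − 1)/(8 − 1) = 5/7 ≈ 0.7143.
R = 157 + 0.7143 × (142 − 157) = 146.286 → 146
G = 22 + 0.7143 × (68 − 22) = 54.858 → 55
B = 123 + 0.7143 × (173 − 123) = 158.715 → 159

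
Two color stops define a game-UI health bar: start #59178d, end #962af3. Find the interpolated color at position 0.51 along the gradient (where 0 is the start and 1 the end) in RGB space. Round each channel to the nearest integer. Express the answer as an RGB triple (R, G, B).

#59178d → (89, 23, 141); #962af3 → (150, 42, 243).
R = 89 + 0.51 × (150 − 89) = 89 + 0.51 × 61 = 120.11 → 120
G = 23 + 0.51 × (42 − 23) = 23 + 0.51 × 19 = 32.69 → 33
B = 141 + 0.51 × (243 − 141) = 141 + 0.51 × 102 = 193.02 → 193

(120, 33, 193)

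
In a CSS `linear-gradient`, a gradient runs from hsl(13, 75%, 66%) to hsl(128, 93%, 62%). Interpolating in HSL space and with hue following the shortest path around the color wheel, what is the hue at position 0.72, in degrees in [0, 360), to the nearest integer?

96

Hue arc: Δh = 128 − 13 = 115° (|Δh| ≤ 180, already the shorter path).
H = 13 + 0.72 × (115) = 95.8 → 96°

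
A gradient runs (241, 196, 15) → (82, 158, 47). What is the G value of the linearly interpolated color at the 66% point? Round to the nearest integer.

G = 196 + 0.66 × (158 − 196) = 170.92 → 171

171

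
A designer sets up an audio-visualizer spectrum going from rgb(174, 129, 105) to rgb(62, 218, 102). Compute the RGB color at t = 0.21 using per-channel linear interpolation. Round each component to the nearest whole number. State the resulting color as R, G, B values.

R = 174 + 0.21 × (62 − 174) = 174 + 0.21 × -112 = 150.48 → 150
G = 129 + 0.21 × (218 − 129) = 129 + 0.21 × 89 = 147.69 → 148
B = 105 + 0.21 × (102 − 105) = 105 + 0.21 × -3 = 104.37 → 104

(150, 148, 104)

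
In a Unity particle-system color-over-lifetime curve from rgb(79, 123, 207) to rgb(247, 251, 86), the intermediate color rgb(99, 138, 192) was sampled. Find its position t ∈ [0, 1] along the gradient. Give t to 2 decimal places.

Invert the lerp on the R channel (largest span, 168): t = (99 − 79) / (247 − 79) = 20/168 = 0.11905.
Check on G: (138 − 123)/(251 − 123) = 0.1172 ✓

0.12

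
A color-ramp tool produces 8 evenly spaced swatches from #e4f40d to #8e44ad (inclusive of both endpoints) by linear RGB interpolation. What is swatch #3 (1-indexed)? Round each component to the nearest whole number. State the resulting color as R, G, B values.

(203, 194, 59)

With 8 swatches and endpoints inclusive, swatch 3 sits at t = (3 − 1)/(8 − 1) = 2/7 ≈ 0.2857.
#e4f40d → (228, 244, 13); #8e44ad → (142, 68, 173).
R = 228 + 0.2857 × (142 − 228) = 203.43 → 203
G = 244 + 0.2857 × (68 − 244) = 193.717 → 194
B = 13 + 0.2857 × (173 − 13) = 58.712 → 59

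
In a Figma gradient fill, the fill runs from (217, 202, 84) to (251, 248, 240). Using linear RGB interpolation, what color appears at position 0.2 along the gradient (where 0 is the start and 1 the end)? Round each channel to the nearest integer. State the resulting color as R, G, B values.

R = 217 + 0.2 × (251 − 217) = 217 + 0.2 × 34 = 223.8 → 224
G = 202 + 0.2 × (248 − 202) = 202 + 0.2 × 46 = 211.2 → 211
B = 84 + 0.2 × (240 − 84) = 84 + 0.2 × 156 = 115.2 → 115
So the blended color is (224, 211, 115), about #e0d373.

(224, 211, 115)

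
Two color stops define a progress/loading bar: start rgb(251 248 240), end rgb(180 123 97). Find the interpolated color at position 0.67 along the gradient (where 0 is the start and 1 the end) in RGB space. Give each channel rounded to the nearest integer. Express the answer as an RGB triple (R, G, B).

(203, 164, 144)

R = 251 + 0.67 × (180 − 251) = 251 + 0.67 × -71 = 203.43 → 203
G = 248 + 0.67 × (123 − 248) = 248 + 0.67 × -125 = 164.25 → 164
B = 240 + 0.67 × (97 − 240) = 240 + 0.67 × -143 = 144.19 → 144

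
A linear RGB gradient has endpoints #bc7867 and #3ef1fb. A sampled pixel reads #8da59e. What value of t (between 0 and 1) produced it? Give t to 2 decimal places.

Invert the lerp on the B channel (largest span, 148): t = (158 − 103) / (251 − 103) = 55/148 = 0.37162.
Check on R: (141 − 188)/(62 − 188) = 0.373 ✓

0.37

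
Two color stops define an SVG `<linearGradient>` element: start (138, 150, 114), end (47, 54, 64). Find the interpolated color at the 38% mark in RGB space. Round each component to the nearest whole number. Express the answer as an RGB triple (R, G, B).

38% corresponds to t = 0.38.
R = 138 + 0.38 × (47 − 138) = 138 + 0.38 × -91 = 103.42 → 103
G = 150 + 0.38 × (54 − 150) = 150 + 0.38 × -96 = 113.52 → 114
B = 114 + 0.38 × (64 − 114) = 114 + 0.38 × -50 = 95 → 95

(103, 114, 95)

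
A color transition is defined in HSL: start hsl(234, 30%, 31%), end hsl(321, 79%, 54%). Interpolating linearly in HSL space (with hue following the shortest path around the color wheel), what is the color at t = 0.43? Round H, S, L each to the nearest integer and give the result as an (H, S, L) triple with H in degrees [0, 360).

(271, 51, 41)

Hue arc: Δh = 321 − 234 = 87° (|Δh| ≤ 180, already the shorter path).
H = 234 + 0.43 × (87) = 271.41 → 271°
S = 30 + 0.43 × (79 − 30) = 51.07 → 51%
L = 31 + 0.43 × (54 − 31) = 40.89 → 41%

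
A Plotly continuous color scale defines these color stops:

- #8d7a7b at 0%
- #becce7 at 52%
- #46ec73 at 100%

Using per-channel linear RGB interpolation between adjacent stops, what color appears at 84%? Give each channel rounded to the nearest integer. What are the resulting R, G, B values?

(110, 225, 154)

84% lies between the 52% and 100% stops, so the local fraction is t = (84 − 52)/(100 − 52) = 32/48 ≈ 0.6667.
#becce7 → (190, 204, 231); #46ec73 → (70, 236, 115).
R = 190 + 0.6667 × (70 − 190) = 109.996 → 110
G = 204 + 0.6667 × (236 − 204) = 225.334 → 225
B = 231 + 0.6667 × (115 − 231) = 153.663 → 154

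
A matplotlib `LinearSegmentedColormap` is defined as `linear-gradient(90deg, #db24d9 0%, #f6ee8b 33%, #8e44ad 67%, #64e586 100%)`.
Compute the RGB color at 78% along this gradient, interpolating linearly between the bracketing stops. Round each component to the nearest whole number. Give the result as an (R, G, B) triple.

78% lies between the 67% and 100% stops, so the local fraction is t = (78 − 67)/(100 − 67) = 11/33 ≈ 0.3333.
#8e44ad → (142, 68, 173); #64e586 → (100, 229, 134).
R = 142 + 0.3333 × (100 − 142) = 128.001 → 128
G = 68 + 0.3333 × (229 − 68) = 121.661 → 122
B = 173 + 0.3333 × (134 − 173) = 160.001 → 160

(128, 122, 160)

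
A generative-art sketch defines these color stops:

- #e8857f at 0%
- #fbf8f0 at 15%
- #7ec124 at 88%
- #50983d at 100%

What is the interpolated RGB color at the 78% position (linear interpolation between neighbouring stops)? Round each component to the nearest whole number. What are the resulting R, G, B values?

78% lies between the 15% and 88% stops, so the local fraction is t = (78 − 15)/(88 − 15) = 63/73 ≈ 0.863.
#fbf8f0 → (251, 248, 240); #7ec124 → (126, 193, 36).
R = 251 + 0.863 × (126 − 251) = 143.125 → 143
G = 248 + 0.863 × (193 − 248) = 200.535 → 201
B = 240 + 0.863 × (36 − 240) = 63.948 → 64

(143, 201, 64)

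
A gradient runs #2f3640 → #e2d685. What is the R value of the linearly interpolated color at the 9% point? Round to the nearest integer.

63

R₁ = 47 (from #2f3640), R₂ = 226 (from #e2d685).
R = 47 + 0.09 × (226 − 47) = 63.11 → 63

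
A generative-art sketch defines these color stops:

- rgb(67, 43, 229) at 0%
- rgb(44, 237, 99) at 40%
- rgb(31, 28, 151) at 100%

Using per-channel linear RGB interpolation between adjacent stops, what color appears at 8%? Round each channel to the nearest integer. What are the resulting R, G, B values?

(62, 82, 203)

8% lies between the 0% and 40% stops, so the local fraction is t = (8 − 0)/(40 − 0) = 8/40 ≈ 0.2.
R = 67 + 0.2 × (44 − 67) = 62.4 → 62
G = 43 + 0.2 × (237 − 43) = 81.8 → 82
B = 229 + 0.2 × (99 − 229) = 203 → 203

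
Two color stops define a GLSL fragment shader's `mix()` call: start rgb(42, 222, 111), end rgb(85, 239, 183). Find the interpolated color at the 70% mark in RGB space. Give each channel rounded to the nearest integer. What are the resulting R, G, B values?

70% corresponds to t = 0.7.
R = 42 + 0.7 × (85 − 42) = 42 + 0.7 × 43 = 72.1 → 72
G = 222 + 0.7 × (239 − 222) = 222 + 0.7 × 17 = 233.9 → 234
B = 111 + 0.7 × (183 − 111) = 111 + 0.7 × 72 = 161.4 → 161

(72, 234, 161)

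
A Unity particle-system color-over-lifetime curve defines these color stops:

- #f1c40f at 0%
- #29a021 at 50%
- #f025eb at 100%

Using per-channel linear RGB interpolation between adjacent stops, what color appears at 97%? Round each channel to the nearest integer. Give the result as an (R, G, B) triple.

97% lies between the 50% and 100% stops, so the local fraction is t = (97 − 50)/(100 − 50) = 47/50 ≈ 0.94.
#29a021 → (41, 160, 33); #f025eb → (240, 37, 235).
R = 41 + 0.94 × (240 − 41) = 228.06 → 228
G = 160 + 0.94 × (37 − 160) = 44.38 → 44
B = 33 + 0.94 × (235 − 33) = 222.88 → 223

(228, 44, 223)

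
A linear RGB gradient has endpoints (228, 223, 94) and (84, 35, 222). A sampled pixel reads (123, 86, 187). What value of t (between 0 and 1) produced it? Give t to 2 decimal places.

0.73

Invert the lerp on the G channel (largest span, 188): t = (86 − 223) / (35 − 223) = -137/-188 = 0.72872.
Check on R: (123 − 228)/(84 − 228) = 0.7292 ✓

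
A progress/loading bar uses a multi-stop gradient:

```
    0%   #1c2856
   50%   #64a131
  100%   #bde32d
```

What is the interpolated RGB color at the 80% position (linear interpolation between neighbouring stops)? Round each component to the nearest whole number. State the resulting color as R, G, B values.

80% lies between the 50% and 100% stops, so the local fraction is t = (80 − 50)/(100 − 50) = 30/50 ≈ 0.6.
#64a131 → (100, 161, 49); #bde32d → (189, 227, 45).
R = 100 + 0.6 × (189 − 100) = 153.4 → 153
G = 161 + 0.6 × (227 − 161) = 200.6 → 201
B = 49 + 0.6 × (45 − 49) = 46.6 → 47

(153, 201, 47)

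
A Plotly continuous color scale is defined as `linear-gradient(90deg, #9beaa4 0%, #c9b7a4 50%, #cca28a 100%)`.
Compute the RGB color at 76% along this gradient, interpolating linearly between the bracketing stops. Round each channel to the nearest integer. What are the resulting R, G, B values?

(203, 172, 150)

76% lies between the 50% and 100% stops, so the local fraction is t = (76 − 50)/(100 − 50) = 26/50 ≈ 0.52.
#c9b7a4 → (201, 183, 164); #cca28a → (204, 162, 138).
R = 201 + 0.52 × (204 − 201) = 202.56 → 203
G = 183 + 0.52 × (162 − 183) = 172.08 → 172
B = 164 + 0.52 × (138 − 164) = 150.48 → 150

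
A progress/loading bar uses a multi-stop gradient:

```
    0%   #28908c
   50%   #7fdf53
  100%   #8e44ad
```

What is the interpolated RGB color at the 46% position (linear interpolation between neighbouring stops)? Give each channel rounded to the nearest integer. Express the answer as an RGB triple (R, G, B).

46% lies between the 0% and 50% stops, so the local fraction is t = (46 − 0)/(50 − 0) = 46/50 ≈ 0.92.
#28908c → (40, 144, 140); #7fdf53 → (127, 223, 83).
R = 40 + 0.92 × (127 − 40) = 120.04 → 120
G = 144 + 0.92 × (223 − 144) = 216.68 → 217
B = 140 + 0.92 × (83 − 140) = 87.56 → 88

(120, 217, 88)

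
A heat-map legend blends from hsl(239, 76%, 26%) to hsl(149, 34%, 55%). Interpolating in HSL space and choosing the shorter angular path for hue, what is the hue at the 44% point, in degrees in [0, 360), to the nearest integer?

199

Hue arc: Δh = 149 − 239 = -90° (|Δh| ≤ 180, already the shorter path).
H = 239 + 0.44 × (-90) = 199.4 → 199°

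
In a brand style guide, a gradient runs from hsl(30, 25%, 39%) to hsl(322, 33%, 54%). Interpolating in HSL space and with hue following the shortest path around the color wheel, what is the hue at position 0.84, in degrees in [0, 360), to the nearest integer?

333

Hue: 322 − 30 = 292°, but |292| > 180 so the shorter arc goes the other way: Δh = 292 − 360 = -68°.
H = 30 + 0.84 × (-68) = -27.12 → -27 → -27 mod 360 = 333°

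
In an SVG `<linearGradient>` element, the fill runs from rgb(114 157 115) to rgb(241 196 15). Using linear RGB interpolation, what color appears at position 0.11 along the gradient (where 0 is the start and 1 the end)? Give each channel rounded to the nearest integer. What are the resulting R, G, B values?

(128, 161, 104)

R = 114 + 0.11 × (241 − 114) = 114 + 0.11 × 127 = 127.97 → 128
G = 157 + 0.11 × (196 − 157) = 157 + 0.11 × 39 = 161.29 → 161
B = 115 + 0.11 × (15 − 115) = 115 + 0.11 × -100 = 104 → 104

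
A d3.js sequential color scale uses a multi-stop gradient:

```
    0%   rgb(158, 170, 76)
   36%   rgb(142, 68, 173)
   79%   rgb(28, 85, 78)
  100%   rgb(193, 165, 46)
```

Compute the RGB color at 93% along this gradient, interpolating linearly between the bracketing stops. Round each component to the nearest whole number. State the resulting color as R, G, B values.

(138, 138, 57)

93% lies between the 79% and 100% stops, so the local fraction is t = (93 − 79)/(100 − 79) = 14/21 ≈ 0.6667.
R = 28 + 0.6667 × (193 − 28) = 138.005 → 138
G = 85 + 0.6667 × (165 − 85) = 138.336 → 138
B = 78 + 0.6667 × (46 − 78) = 56.666 → 57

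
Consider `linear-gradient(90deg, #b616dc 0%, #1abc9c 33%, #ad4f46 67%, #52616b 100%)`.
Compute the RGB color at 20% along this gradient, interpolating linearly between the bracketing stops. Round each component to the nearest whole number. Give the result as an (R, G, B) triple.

(87, 123, 181)

20% lies between the 0% and 33% stops, so the local fraction is t = (20 − 0)/(33 − 0) = 20/33 ≈ 0.6061.
#b616dc → (182, 22, 220); #1abc9c → (26, 188, 156).
R = 182 + 0.6061 × (26 − 182) = 87.448 → 87
G = 22 + 0.6061 × (188 − 22) = 122.613 → 123
B = 220 + 0.6061 × (156 − 220) = 181.21 → 181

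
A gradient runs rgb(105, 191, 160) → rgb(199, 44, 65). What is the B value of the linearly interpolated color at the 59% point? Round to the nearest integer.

104

B = 160 + 0.59 × (65 − 160) = 103.95 → 104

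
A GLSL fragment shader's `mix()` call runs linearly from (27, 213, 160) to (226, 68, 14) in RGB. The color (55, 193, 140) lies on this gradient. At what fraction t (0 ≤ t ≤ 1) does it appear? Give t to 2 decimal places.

0.14

Invert the lerp on the R channel (largest span, 199): t = (55 − 27) / (226 − 27) = 28/199 = 0.1407.
Check on G: (193 − 213)/(68 − 213) = 0.1379 ✓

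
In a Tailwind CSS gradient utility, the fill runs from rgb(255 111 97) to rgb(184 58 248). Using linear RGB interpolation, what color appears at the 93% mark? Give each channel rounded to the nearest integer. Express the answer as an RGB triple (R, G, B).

(189, 62, 237)

93% corresponds to t = 0.93.
R = 255 + 0.93 × (184 − 255) = 255 + 0.93 × -71 = 188.97 → 189
G = 111 + 0.93 × (58 − 111) = 111 + 0.93 × -53 = 61.71 → 62
B = 97 + 0.93 × (248 − 97) = 97 + 0.93 × 151 = 237.43 → 237
So the blended color is (189, 62, 237), about #bd3eed.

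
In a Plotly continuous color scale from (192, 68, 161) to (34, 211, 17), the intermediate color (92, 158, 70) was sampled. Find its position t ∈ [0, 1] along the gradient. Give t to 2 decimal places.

0.63

Invert the lerp on the R channel (largest span, 158): t = (92 − 192) / (34 − 192) = -100/-158 = 0.63291.
Check on G: (158 − 68)/(211 − 68) = 0.6294 ✓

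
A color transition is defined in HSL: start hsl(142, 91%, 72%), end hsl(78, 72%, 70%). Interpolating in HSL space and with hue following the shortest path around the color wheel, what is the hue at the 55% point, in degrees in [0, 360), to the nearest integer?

107

Hue arc: Δh = 78 − 142 = -64° (|Δh| ≤ 180, already the shorter path).
H = 142 + 0.55 × (-64) = 106.8 → 107°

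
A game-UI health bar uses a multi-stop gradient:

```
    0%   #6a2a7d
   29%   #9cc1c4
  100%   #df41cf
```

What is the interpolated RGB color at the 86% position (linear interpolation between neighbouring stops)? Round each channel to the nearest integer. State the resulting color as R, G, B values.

(210, 90, 205)

86% lies between the 29% and 100% stops, so the local fraction is t = (86 − 29)/(100 − 29) = 57/71 ≈ 0.8028.
#9cc1c4 → (156, 193, 196); #df41cf → (223, 65, 207).
R = 156 + 0.8028 × (223 − 156) = 209.788 → 210
G = 193 + 0.8028 × (65 − 193) = 90.242 → 90
B = 196 + 0.8028 × (207 − 196) = 204.831 → 205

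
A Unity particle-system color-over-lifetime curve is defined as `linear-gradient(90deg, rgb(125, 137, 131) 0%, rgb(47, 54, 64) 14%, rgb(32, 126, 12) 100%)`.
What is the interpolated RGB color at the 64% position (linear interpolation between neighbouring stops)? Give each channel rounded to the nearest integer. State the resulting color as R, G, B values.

(38, 96, 34)

64% lies between the 14% and 100% stops, so the local fraction is t = (64 − 14)/(100 − 14) = 50/86 ≈ 0.5814.
R = 47 + 0.5814 × (32 − 47) = 38.279 → 38
G = 54 + 0.5814 × (126 − 54) = 95.861 → 96
B = 64 + 0.5814 × (12 − 64) = 33.767 → 34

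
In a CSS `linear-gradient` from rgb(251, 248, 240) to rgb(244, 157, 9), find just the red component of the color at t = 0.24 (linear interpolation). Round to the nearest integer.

249

R = 251 + 0.24 × (244 − 251) = 249.32 → 249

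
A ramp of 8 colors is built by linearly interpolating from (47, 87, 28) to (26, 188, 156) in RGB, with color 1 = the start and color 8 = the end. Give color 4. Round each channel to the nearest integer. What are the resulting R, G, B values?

With 8 swatches and endpoints inclusive, swatch 4 sits at t = (4 − 1)/(8 − 1) = 3/7 ≈ 0.4286.
R = 47 + 0.4286 × (26 − 47) = 37.999 → 38
G = 87 + 0.4286 × (188 − 87) = 130.289 → 130
B = 28 + 0.4286 × (156 − 28) = 82.861 → 83

(38, 130, 83)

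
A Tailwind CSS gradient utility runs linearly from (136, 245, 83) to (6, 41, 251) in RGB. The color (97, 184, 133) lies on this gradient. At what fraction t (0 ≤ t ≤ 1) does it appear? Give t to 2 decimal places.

0.30

Invert the lerp on the G channel (largest span, 204): t = (184 − 245) / (41 − 245) = -61/-204 = 0.29902.
Check on R: (97 − 136)/(6 − 136) = 0.3 ✓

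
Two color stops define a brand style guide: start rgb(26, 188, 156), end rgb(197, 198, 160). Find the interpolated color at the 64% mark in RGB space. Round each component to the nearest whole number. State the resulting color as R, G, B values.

(135, 194, 159)

64% corresponds to t = 0.64.
R = 26 + 0.64 × (197 − 26) = 26 + 0.64 × 171 = 135.44 → 135
G = 188 + 0.64 × (198 − 188) = 188 + 0.64 × 10 = 194.4 → 194
B = 156 + 0.64 × (160 − 156) = 156 + 0.64 × 4 = 158.56 → 159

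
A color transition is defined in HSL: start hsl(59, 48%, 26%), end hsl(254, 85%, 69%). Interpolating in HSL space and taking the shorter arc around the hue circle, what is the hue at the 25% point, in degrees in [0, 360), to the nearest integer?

18

Hue: 254 − 59 = 195°, but |195| > 180 so the shorter arc goes the other way: Δh = 195 − 360 = -165°.
H = 59 + 0.25 × (-165) = 17.75 → 18°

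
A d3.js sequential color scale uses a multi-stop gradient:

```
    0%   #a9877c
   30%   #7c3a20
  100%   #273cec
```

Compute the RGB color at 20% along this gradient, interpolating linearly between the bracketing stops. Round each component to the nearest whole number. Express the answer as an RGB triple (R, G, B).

(139, 84, 63)

20% lies between the 0% and 30% stops, so the local fraction is t = (20 − 0)/(30 − 0) = 20/30 ≈ 0.6667.
#a9877c → (169, 135, 124); #7c3a20 → (124, 58, 32).
R = 169 + 0.6667 × (124 − 169) = 138.999 → 139
G = 135 + 0.6667 × (58 − 135) = 83.664 → 84
B = 124 + 0.6667 × (32 − 124) = 62.664 → 63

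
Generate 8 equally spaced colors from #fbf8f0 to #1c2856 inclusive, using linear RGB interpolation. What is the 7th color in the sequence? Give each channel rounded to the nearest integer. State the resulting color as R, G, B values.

With 8 swatches and endpoints inclusive, swatch 7 sits at t = (7 − 1)/(8 − 1) = 6/7 ≈ 0.8571.
#fbf8f0 → (251, 248, 240); #1c2856 → (28, 40, 86).
R = 251 + 0.8571 × (28 − 251) = 59.867 → 60
G = 248 + 0.8571 × (40 − 248) = 69.723 → 70
B = 240 + 0.8571 × (86 − 240) = 108.007 → 108

(60, 70, 108)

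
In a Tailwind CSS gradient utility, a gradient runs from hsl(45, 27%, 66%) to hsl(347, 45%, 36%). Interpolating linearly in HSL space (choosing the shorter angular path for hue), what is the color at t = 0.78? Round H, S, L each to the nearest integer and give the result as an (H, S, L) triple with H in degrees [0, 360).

(0, 41, 43)

Hue: 347 − 45 = 302°, but |302| > 180 so the shorter arc goes the other way: Δh = 302 − 360 = -58°.
H = 45 + 0.78 × (-58) = -0.24 → 0°
S = 27 + 0.78 × (45 − 27) = 41.04 → 41%
L = 66 + 0.78 × (36 − 66) = 42.6 → 43%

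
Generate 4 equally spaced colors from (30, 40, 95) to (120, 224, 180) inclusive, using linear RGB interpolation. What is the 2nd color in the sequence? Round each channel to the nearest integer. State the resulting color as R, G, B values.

(60, 101, 123)

With 4 swatches and endpoints inclusive, swatch 2 sits at t = (2 − 1)/(4 − 1) = 1/3 ≈ 0.3333.
R = 30 + 0.3333 × (120 − 30) = 59.997 → 60
G = 40 + 0.3333 × (224 − 40) = 101.327 → 101
B = 95 + 0.3333 × (180 − 95) = 123.331 → 123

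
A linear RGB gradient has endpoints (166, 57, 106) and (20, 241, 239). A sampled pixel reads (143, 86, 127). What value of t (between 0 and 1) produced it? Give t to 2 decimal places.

Invert the lerp on the G channel (largest span, 184): t = (86 − 57) / (241 − 57) = 29/184 = 0.15761.
Check on R: (143 − 166)/(20 − 166) = 0.1575 ✓

0.16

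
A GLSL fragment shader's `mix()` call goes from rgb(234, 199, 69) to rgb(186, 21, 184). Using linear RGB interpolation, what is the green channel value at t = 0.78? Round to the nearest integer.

G = 199 + 0.78 × (21 − 199) = 60.16 → 60

60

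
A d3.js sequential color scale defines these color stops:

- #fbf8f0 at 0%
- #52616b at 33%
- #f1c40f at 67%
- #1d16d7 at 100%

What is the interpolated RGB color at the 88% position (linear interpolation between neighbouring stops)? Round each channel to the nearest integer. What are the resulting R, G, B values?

88% lies between the 67% and 100% stops, so the local fraction is t = (88 − 67)/(100 − 67) = 21/33 ≈ 0.6364.
#f1c40f → (241, 196, 15); #1d16d7 → (29, 22, 215).
R = 241 + 0.6364 × (29 − 241) = 106.083 → 106
G = 196 + 0.6364 × (22 − 196) = 85.266 → 85
B = 15 + 0.6364 × (215 − 15) = 142.28 → 142

(106, 85, 142)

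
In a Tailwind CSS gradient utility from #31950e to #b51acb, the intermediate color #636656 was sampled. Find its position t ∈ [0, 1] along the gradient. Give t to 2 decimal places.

Invert the lerp on the B channel (largest span, 189): t = (86 − 14) / (203 − 14) = 72/189 = 0.38095.
Check on R: (99 − 49)/(181 − 49) = 0.3788 ✓

0.38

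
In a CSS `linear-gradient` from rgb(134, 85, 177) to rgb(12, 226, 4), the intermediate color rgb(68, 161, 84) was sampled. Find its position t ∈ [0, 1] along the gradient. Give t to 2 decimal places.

0.54

Invert the lerp on the B channel (largest span, 173): t = (84 − 177) / (4 − 177) = -93/-173 = 0.53757.
Check on R: (68 − 134)/(12 − 134) = 0.541 ✓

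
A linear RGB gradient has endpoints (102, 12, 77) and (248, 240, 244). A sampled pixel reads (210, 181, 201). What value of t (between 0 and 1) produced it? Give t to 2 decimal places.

0.74

Invert the lerp on the G channel (largest span, 228): t = (181 − 12) / (240 − 12) = 169/228 = 0.74123.
Check on R: (210 − 102)/(248 − 102) = 0.7397 ✓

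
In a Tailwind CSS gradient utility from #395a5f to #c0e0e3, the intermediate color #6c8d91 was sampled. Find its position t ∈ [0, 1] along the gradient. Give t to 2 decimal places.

Invert the lerp on the R channel (largest span, 135): t = (108 − 57) / (192 − 57) = 51/135 = 0.37778.
Check on G: (141 − 90)/(224 − 90) = 0.3806 ✓

0.38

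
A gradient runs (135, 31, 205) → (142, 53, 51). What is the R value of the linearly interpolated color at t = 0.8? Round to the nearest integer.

141

R = 135 + 0.8 × (142 − 135) = 140.6 → 141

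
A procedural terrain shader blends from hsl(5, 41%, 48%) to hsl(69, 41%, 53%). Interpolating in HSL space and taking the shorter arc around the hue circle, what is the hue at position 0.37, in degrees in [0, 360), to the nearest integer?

29

Hue arc: Δh = 69 − 5 = 64° (|Δh| ≤ 180, already the shorter path).
H = 5 + 0.37 × (64) = 28.68 → 29°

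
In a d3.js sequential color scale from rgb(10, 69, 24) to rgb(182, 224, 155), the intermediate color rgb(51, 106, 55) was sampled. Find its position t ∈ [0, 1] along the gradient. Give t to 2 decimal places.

Invert the lerp on the R channel (largest span, 172): t = (51 − 10) / (182 − 10) = 41/172 = 0.23837.
Check on G: (106 − 69)/(224 − 69) = 0.2387 ✓

0.24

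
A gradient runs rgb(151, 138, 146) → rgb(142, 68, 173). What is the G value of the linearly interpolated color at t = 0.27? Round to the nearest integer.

119

G = 138 + 0.27 × (68 − 138) = 119.1 → 119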